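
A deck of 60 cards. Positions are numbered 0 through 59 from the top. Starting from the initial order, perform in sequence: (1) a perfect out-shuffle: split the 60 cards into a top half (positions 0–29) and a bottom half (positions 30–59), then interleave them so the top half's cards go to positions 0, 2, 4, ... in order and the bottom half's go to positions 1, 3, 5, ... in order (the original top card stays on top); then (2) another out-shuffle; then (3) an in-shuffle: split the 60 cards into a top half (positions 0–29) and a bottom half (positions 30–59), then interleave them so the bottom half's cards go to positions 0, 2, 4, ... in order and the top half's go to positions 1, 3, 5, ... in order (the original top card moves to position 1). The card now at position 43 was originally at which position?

20

Undo the operations in reverse order, starting from position 43:
  undo op 3 (in-shuffle, from top half): 43 ← 21
  undo op 2 (out-shuffle, from bottom half): 21 ← 40
  undo op 1 (out-shuffle, from top half): 40 ← 20
So the card at position 43 came from original position 20.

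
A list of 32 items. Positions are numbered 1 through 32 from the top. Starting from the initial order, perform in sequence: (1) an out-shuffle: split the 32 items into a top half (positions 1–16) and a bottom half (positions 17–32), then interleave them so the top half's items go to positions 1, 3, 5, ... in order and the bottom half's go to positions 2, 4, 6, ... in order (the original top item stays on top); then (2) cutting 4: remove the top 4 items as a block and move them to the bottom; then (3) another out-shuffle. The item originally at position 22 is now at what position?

Track the item from position 22 forward through each operation:
  after op 1 (out-shuffle): 22 → 12
  after op 2 (cut 4): 12 → 8
  after op 3 (out-shuffle): 8 → 15

15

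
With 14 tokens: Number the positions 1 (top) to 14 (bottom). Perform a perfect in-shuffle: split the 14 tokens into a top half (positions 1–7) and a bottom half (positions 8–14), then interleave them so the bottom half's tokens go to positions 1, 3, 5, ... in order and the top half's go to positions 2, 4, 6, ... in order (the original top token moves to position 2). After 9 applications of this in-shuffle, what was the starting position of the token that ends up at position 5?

Work backwards from position 5, undoing one in-shuffle at a time:
5 ← 10 ← 5 ← 10 ← 5 ← 10 ← 5 ← 10 ← 5 ← 10
So the token now at position 5 started at position 10.

10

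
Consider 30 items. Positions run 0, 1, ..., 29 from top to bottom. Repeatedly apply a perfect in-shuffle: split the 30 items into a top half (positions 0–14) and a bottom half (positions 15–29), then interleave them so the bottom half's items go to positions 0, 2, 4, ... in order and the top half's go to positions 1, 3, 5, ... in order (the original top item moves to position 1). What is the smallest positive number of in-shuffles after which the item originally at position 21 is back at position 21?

Follow position 21 under repeated in-shuffles:
21 → 12 → 25 → 20 → 10 → 21
It first returns after 5 in-shuffles.

5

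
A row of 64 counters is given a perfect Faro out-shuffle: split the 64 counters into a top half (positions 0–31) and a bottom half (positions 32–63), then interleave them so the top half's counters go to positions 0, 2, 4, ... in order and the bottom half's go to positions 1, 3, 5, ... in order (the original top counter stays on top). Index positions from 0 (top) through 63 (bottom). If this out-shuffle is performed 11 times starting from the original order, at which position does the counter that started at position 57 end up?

Track the counter's position through each out-shuffle:
57 → 51 → 39 → 15 → 30 → 60 → 57 → 51 → 39 → 15 → 30 → 60

60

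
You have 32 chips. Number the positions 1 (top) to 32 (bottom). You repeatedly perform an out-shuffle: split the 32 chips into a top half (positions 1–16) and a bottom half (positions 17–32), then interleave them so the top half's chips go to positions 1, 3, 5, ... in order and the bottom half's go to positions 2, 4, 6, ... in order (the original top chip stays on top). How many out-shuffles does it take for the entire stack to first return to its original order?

5

The out-shuffle permutes the 32 positions with cycle lengths [1, 1, 5, 5, 5, 5, 5, 5].
Every chip is home exactly when every cycle has completed a whole number of laps, i.e. after lcm(1, 5) = 5 out-shuffles.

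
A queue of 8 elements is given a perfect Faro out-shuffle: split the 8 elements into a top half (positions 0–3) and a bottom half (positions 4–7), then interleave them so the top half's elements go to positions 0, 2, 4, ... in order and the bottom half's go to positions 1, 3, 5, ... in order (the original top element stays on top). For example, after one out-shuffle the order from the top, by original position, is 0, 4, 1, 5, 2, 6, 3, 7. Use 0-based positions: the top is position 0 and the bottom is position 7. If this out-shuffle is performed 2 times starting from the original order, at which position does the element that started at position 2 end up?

Track the element's position through each out-shuffle:
2 → 4 → 1

1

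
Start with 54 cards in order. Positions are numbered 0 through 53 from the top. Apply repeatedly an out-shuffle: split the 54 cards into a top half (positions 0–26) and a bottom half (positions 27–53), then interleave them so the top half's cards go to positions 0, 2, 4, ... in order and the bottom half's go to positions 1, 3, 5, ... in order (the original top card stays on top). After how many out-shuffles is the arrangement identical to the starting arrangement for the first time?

The out-shuffle permutes the 54 positions with cycle lengths [1, 1, 52].
Every card is home exactly when every cycle has completed a whole number of laps, i.e. after lcm(1, 52) = 52 out-shuffles.

52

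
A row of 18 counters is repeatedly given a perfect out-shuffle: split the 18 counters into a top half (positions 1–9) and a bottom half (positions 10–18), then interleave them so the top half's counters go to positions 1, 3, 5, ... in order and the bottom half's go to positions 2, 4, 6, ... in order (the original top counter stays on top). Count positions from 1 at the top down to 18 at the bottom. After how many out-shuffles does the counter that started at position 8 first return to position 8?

Follow position 8 under repeated out-shuffles:
8 → 15 → 12 → 6 → 11 → 4 → 7 → 13 → 8
It first returns after 8 out-shuffles.

8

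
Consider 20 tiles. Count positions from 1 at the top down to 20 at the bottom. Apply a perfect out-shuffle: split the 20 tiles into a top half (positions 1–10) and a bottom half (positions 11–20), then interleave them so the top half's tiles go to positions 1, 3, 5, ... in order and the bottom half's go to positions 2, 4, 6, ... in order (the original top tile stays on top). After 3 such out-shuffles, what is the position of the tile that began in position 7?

Track the tile's position through each out-shuffle:
7 → 13 → 6 → 11

11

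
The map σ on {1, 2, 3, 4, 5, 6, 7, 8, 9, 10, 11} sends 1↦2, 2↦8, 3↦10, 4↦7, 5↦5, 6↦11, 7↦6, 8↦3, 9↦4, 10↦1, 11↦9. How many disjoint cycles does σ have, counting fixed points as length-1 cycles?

Cycle decomposition: (1 2 8 3 10) (4 7 6 11 9) (5).
3 cycles.

3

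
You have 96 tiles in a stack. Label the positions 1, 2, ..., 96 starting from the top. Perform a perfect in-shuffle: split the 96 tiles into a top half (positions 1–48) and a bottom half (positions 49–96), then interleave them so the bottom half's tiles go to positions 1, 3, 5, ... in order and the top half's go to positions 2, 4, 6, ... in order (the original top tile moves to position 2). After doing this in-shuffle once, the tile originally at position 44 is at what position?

88

Track the tile's position through each in-shuffle:
44 → 88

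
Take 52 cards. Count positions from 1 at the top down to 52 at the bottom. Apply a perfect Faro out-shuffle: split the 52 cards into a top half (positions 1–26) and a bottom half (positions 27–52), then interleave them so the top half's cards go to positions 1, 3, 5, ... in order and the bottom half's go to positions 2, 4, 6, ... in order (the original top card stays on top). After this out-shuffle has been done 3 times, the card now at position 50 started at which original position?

39

Work backwards from position 50, undoing one out-shuffle at a time:
50 ← 51 ← 26 ← 39
So the card now at position 50 started at position 39.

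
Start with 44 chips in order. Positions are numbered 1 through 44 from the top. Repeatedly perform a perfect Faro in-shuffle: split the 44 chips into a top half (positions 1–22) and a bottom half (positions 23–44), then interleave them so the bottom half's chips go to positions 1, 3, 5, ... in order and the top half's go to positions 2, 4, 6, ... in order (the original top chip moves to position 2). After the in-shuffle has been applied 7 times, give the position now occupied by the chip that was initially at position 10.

Track the chip's position through each in-shuffle:
10 → 20 → 40 → 35 → 25 → 5 → 10 → 20

20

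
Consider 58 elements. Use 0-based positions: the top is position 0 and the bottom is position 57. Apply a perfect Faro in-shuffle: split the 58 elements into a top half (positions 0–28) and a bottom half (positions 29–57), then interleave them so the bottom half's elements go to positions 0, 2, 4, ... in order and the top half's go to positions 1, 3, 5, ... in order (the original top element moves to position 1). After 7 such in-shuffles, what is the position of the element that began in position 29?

Track the element's position through each in-shuffle:
29 → 0 → 1 → 3 → 7 → 15 → 31 → 4

4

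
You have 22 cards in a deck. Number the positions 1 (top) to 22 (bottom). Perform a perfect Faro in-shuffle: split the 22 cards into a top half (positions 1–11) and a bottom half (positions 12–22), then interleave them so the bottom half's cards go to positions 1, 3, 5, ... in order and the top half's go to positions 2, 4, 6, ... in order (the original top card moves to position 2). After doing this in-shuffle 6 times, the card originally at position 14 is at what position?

Track the card's position through each in-shuffle:
14 → 5 → 10 → 20 → 17 → 11 → 22

22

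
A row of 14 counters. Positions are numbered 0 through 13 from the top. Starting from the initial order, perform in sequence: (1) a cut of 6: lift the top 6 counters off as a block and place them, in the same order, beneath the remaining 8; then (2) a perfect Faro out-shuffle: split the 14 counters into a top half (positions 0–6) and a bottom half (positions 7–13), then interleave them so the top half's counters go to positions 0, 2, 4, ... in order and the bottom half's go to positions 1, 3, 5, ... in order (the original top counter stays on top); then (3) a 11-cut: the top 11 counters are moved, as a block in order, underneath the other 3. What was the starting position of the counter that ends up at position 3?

6

Undo the operations in reverse order, starting from position 3:
  undo op 3 (cut 11): 3 ← 0
  undo op 2 (out-shuffle, from top half): 0 ← 0
  undo op 1 (cut 6): 0 ← 6
So the counter at position 3 came from original position 6.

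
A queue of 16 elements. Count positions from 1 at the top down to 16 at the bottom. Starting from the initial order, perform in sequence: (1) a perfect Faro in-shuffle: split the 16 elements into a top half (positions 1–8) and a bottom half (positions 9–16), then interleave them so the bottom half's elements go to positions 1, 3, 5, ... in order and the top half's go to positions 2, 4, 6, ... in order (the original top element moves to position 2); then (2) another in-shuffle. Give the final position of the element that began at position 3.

12

Track the element from position 3 forward through each operation:
  after op 1 (in-shuffle): 3 → 6
  after op 2 (in-shuffle): 6 → 12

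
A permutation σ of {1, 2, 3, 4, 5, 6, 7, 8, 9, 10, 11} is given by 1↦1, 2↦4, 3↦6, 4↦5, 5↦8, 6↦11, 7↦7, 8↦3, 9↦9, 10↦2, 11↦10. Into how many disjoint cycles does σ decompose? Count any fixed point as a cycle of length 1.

4

Cycle decomposition: (1) (2 4 5 8 3 6 11 10) (7) (9).
4 cycles.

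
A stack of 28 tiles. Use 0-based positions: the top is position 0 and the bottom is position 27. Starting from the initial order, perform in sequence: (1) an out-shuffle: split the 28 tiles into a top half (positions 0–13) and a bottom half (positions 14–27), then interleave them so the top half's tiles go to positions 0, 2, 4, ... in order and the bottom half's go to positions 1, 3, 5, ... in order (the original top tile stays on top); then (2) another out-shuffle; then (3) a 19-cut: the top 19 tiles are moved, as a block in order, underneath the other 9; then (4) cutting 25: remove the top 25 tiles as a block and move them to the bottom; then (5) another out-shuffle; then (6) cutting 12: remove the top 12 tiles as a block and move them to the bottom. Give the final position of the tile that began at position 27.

10

Track the tile from position 27 forward through each operation:
  after op 1 (out-shuffle): 27 → 27
  after op 2 (out-shuffle): 27 → 27
  after op 3 (cut 19): 27 → 8
  after op 4 (cut 25): 8 → 11
  after op 5 (out-shuffle): 11 → 22
  after op 6 (cut 12): 22 → 10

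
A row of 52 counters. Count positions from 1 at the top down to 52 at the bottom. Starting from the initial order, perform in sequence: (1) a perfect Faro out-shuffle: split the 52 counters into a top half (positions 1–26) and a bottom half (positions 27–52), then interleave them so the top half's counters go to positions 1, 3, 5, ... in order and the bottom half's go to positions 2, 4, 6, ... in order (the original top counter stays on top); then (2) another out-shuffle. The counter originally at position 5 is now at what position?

Track the counter from position 5 forward through each operation:
  after op 1 (out-shuffle): 5 → 9
  after op 2 (out-shuffle): 9 → 17

17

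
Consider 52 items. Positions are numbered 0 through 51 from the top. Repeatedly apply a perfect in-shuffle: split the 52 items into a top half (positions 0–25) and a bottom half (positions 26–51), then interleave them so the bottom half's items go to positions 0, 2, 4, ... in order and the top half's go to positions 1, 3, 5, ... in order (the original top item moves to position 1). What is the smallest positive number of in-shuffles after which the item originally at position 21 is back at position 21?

52

Follow position 21 under repeated in-shuffles:
21 → 43 → 34 → 16 → 33 → 14 → 29 → 6 → ... → 21 (length 52)
It first returns after 52 in-shuffles.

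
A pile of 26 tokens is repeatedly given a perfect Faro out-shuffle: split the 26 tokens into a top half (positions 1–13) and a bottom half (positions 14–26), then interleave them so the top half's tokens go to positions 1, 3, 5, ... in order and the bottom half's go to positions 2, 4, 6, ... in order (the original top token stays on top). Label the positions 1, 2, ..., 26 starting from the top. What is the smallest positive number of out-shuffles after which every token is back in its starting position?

20

The out-shuffle permutes the 26 positions with cycle lengths [1, 1, 4, 20].
Every token is home exactly when every cycle has completed a whole number of laps, i.e. after lcm(1, 4, 20) = 20 out-shuffles.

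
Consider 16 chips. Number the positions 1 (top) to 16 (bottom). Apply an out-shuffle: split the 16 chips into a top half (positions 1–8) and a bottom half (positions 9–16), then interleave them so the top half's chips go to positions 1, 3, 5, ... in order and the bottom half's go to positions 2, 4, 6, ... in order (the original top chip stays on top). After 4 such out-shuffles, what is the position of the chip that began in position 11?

11

Track the chip's position through each out-shuffle:
11 → 6 → 11 → 6 → 11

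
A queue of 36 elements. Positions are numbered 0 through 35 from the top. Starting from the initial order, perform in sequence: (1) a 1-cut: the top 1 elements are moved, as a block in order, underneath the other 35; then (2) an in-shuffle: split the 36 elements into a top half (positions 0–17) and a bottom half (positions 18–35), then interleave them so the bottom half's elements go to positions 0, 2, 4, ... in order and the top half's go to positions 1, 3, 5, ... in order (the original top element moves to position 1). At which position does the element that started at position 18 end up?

35

Track the element from position 18 forward through each operation:
  after op 1 (cut 1): 18 → 17
  after op 2 (in-shuffle): 17 → 35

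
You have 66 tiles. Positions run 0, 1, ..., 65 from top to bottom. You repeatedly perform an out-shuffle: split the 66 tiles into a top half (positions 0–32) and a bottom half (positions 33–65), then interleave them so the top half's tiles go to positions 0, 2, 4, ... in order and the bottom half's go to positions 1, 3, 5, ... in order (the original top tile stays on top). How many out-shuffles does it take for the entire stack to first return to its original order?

The out-shuffle permutes the 66 positions with cycle lengths [1, 1, 4, 12, 12, 12, 12, 12].
Every tile is home exactly when every cycle has completed a whole number of laps, i.e. after lcm(1, 4, 12) = 12 out-shuffles.

12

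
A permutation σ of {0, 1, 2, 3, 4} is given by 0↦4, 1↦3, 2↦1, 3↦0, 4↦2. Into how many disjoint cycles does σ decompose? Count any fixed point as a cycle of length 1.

Cycle decomposition: (0 4 2 1 3).
1 cycle.

1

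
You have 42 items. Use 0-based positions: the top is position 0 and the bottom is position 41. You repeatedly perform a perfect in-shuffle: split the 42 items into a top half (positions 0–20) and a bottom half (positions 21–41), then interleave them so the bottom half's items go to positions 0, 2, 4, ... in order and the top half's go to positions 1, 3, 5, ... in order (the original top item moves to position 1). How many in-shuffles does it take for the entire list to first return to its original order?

The in-shuffle permutes the 42 positions with cycle lengths [14, 14, 14].
Every item is home exactly when every cycle has completed a whole number of laps, i.e. after lcm(14) = 14 in-shuffles.

14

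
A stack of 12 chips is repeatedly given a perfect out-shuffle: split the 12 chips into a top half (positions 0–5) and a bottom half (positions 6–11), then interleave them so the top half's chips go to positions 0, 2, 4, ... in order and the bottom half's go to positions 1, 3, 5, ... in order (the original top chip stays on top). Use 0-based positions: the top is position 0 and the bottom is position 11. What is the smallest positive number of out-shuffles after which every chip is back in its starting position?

10

The out-shuffle permutes the 12 positions with cycle lengths [1, 1, 10].
Every chip is home exactly when every cycle has completed a whole number of laps, i.e. after lcm(1, 10) = 10 out-shuffles.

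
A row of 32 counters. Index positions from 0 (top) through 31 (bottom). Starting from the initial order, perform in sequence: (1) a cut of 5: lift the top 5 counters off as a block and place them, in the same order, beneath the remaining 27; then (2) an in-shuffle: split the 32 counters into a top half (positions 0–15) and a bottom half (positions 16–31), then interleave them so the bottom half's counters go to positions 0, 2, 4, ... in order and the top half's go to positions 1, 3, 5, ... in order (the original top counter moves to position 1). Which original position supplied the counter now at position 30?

4

Undo the operations in reverse order, starting from position 30:
  undo op 2 (in-shuffle, from bottom half): 30 ← 31
  undo op 1 (cut 5): 31 ← 4
So the counter at position 30 came from original position 4.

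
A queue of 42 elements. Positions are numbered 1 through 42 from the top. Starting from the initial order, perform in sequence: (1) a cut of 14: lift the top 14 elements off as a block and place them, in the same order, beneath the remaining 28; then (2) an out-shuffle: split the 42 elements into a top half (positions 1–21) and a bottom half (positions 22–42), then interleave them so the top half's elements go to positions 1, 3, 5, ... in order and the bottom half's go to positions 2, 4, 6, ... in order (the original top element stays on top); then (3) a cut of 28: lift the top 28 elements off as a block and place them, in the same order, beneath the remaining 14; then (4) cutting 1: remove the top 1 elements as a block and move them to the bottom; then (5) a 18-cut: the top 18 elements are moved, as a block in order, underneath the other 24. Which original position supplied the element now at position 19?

5

Undo the operations in reverse order, starting from position 19:
  undo op 5 (cut 18): 19 ← 37
  undo op 4 (cut 1): 37 ← 38
  undo op 3 (cut 28): 38 ← 24
  undo op 2 (out-shuffle, from bottom half): 24 ← 33
  undo op 1 (cut 14): 33 ← 5
So the element at position 19 came from original position 5.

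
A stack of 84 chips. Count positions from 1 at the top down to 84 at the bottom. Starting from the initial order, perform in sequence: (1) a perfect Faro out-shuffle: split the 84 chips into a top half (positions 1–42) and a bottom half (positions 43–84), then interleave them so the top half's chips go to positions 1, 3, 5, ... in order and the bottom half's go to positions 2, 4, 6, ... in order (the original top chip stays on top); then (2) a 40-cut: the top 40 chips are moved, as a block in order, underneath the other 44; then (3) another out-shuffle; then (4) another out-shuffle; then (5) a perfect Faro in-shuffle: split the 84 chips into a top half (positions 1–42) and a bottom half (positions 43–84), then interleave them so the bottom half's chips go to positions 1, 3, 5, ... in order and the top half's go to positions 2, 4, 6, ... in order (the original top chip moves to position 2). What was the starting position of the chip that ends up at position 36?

Undo the operations in reverse order, starting from position 36:
  undo op 5 (in-shuffle, from top half): 36 ← 18
  undo op 4 (out-shuffle, from bottom half): 18 ← 51
  undo op 3 (out-shuffle, from top half): 51 ← 26
  undo op 2 (cut 40): 26 ← 66
  undo op 1 (out-shuffle, from bottom half): 66 ← 75
So the chip at position 36 came from original position 75.

75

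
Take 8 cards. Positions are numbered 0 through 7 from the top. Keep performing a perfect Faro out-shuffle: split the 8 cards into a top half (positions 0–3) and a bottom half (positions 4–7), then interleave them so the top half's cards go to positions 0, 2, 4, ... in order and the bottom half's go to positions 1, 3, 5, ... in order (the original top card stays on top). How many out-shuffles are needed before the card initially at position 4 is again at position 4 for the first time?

3

Follow position 4 under repeated out-shuffles:
4 → 1 → 2 → 4
It first returns after 3 out-shuffles.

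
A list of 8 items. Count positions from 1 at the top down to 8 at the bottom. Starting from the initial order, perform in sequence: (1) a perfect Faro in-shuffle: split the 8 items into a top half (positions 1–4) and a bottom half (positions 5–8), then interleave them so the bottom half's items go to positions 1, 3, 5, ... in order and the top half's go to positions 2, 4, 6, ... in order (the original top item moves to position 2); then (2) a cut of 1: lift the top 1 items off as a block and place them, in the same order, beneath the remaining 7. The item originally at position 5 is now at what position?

8

Track the item from position 5 forward through each operation:
  after op 1 (in-shuffle): 5 → 1
  after op 2 (cut 1): 1 → 8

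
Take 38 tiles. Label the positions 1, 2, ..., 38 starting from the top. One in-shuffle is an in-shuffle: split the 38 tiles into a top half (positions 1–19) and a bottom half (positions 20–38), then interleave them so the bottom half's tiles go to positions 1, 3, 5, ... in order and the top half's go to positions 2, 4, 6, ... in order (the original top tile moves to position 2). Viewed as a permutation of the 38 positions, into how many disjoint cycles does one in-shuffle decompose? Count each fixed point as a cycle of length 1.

Trace each unvisited position around until it returns:
(1 2 4 8 16 32 ... len 12) (3 6 12 24 9 18 ... len 12) (7 14 28 17 34 29 ... len 12) (13 26)
4 cycles in total.

4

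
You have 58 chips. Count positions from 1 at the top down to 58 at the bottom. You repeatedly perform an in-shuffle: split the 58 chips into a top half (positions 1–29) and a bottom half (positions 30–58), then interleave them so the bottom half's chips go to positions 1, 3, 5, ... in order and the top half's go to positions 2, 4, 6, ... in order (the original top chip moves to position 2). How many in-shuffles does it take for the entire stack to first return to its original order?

58

The in-shuffle permutes the 58 positions with cycle lengths [58].
Every chip is home exactly when every cycle has completed a whole number of laps, i.e. after lcm(58) = 58 in-shuffles.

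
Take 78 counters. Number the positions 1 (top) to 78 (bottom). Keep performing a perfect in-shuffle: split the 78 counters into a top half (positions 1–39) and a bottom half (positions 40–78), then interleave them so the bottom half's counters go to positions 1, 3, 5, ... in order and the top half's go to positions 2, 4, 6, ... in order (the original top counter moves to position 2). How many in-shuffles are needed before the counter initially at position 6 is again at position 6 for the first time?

39

Follow position 6 under repeated in-shuffles:
6 → 12 → 24 → 48 → 17 → 34 → 68 → 57 → ... → 6 (length 39)
It first returns after 39 in-shuffles.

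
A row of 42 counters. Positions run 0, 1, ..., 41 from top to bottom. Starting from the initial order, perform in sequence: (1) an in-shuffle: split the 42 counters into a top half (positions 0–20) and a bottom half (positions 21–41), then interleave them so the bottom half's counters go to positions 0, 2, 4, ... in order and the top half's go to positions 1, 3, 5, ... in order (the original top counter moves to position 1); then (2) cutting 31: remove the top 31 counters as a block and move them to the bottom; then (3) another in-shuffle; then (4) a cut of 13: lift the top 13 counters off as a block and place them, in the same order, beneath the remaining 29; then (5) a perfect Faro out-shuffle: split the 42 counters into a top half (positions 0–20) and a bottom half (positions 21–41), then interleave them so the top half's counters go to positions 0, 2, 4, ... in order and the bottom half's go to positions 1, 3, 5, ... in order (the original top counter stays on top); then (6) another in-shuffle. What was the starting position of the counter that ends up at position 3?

Undo the operations in reverse order, starting from position 3:
  undo op 6 (in-shuffle, from top half): 3 ← 1
  undo op 5 (out-shuffle, from bottom half): 1 ← 21
  undo op 4 (cut 13): 21 ← 34
  undo op 3 (in-shuffle, from bottom half): 34 ← 38
  undo op 2 (cut 31): 38 ← 27
  undo op 1 (in-shuffle, from top half): 27 ← 13
So the counter at position 3 came from original position 13.

13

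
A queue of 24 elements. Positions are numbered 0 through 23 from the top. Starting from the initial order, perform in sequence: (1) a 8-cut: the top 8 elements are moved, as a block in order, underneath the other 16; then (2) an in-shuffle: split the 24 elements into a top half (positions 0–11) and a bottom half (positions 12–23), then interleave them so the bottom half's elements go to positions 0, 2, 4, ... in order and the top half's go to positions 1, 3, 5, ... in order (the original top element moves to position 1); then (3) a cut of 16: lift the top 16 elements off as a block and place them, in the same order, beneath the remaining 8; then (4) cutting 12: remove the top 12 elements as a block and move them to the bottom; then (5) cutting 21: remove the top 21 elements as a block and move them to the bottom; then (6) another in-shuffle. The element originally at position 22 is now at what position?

7

Track the element from position 22 forward through each operation:
  after op 1 (cut 8): 22 → 14
  after op 2 (in-shuffle): 14 → 4
  after op 3 (cut 16): 4 → 12
  after op 4 (cut 12): 12 → 0
  after op 5 (cut 21): 0 → 3
  after op 6 (in-shuffle): 3 → 7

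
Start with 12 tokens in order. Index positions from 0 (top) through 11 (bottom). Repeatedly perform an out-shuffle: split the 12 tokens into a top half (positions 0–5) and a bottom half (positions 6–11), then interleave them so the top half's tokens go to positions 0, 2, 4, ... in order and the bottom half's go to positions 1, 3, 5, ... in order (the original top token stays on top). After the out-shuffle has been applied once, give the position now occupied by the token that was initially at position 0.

0

Position 0 is a fixed point of every out-shuffle, so the token never moves.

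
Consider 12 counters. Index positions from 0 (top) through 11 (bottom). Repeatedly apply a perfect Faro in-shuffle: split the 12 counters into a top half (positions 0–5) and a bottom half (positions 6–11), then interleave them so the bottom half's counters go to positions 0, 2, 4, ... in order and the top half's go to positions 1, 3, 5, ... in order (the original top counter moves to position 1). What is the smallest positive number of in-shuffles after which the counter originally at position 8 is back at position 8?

12

Follow position 8 under repeated in-shuffles:
8 → 4 → 9 → 6 → 0 → 1 → 3 → 7 → 2 → 5 → 11 → 10 → 8
It first returns after 12 in-shuffles.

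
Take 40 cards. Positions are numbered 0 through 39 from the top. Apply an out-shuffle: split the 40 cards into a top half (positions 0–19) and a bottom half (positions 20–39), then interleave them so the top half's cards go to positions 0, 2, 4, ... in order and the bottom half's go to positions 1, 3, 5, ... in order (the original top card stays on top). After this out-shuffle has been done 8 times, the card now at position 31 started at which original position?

28

Work backwards from position 31, undoing one out-shuffle at a time:
31 ← 35 ← 37 ← 38 ← 19 ← 29 ← 34 ← 17 ← 28
So the card now at position 31 started at position 28.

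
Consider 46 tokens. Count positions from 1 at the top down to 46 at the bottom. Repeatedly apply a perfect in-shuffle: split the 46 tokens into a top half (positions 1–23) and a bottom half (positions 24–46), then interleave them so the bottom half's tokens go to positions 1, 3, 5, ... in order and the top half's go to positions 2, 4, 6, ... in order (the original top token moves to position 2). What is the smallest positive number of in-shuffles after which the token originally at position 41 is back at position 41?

Follow position 41 under repeated in-shuffles:
41 → 35 → 23 → 46 → 45 → 43 → 39 → 31 → ... → 41 (length 23)
It first returns after 23 in-shuffles.

23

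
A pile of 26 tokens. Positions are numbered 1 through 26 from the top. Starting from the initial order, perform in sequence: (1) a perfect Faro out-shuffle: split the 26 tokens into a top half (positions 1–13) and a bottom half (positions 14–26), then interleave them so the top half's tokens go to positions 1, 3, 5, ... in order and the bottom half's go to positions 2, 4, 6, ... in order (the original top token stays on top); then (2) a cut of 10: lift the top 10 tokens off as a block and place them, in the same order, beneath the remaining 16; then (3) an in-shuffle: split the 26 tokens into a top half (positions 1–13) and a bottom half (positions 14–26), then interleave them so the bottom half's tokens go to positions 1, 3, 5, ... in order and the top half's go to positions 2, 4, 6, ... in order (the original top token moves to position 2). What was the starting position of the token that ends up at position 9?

14

Undo the operations in reverse order, starting from position 9:
  undo op 3 (in-shuffle, from bottom half): 9 ← 18
  undo op 2 (cut 10): 18 ← 2
  undo op 1 (out-shuffle, from bottom half): 2 ← 14
So the token at position 9 came from original position 14.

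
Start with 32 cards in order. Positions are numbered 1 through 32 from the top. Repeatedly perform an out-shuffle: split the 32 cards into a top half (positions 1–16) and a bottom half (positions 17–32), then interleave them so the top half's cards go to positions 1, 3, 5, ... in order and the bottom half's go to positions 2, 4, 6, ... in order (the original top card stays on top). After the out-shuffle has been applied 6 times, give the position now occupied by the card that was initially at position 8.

15

Track the card's position through each out-shuffle:
8 → 15 → 29 → 26 → 20 → 8 → 15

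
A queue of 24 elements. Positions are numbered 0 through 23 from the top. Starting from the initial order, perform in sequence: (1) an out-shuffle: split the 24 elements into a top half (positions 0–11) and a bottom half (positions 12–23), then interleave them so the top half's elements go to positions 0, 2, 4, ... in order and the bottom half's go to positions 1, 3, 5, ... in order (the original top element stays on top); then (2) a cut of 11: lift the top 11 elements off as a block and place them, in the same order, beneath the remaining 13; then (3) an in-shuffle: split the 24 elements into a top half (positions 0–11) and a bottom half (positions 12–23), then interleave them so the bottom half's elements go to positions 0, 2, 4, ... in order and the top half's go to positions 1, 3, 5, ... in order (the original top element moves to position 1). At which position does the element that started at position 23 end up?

0

Track the element from position 23 forward through each operation:
  after op 1 (out-shuffle): 23 → 23
  after op 2 (cut 11): 23 → 12
  after op 3 (in-shuffle): 12 → 0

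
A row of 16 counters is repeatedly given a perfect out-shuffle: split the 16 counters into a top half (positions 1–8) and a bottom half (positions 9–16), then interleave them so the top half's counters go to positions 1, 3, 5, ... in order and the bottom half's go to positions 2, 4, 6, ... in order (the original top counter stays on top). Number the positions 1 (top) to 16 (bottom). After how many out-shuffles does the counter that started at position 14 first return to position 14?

4

Follow position 14 under repeated out-shuffles:
14 → 12 → 8 → 15 → 14
It first returns after 4 out-shuffles.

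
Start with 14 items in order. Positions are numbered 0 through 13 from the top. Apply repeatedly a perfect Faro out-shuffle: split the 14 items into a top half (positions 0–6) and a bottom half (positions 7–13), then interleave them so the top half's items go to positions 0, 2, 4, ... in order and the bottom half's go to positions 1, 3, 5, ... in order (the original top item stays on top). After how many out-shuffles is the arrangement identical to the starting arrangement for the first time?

12

The out-shuffle permutes the 14 positions with cycle lengths [1, 1, 12].
Every item is home exactly when every cycle has completed a whole number of laps, i.e. after lcm(1, 12) = 12 out-shuffles.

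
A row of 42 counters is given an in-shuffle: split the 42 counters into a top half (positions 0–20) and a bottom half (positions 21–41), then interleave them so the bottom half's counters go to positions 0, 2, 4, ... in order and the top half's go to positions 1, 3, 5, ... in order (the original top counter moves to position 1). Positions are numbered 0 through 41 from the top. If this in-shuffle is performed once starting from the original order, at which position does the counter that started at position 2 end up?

5

Track the counter's position through each in-shuffle:
2 → 5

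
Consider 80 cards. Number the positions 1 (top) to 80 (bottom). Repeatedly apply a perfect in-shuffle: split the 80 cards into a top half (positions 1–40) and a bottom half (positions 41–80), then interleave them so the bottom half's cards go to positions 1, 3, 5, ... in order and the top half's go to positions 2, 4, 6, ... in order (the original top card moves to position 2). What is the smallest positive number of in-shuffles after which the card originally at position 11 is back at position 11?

54

Follow position 11 under repeated in-shuffles:
11 → 22 → 44 → 7 → 14 → 28 → 56 → 31 → ... → 11 (length 54)
It first returns after 54 in-shuffles.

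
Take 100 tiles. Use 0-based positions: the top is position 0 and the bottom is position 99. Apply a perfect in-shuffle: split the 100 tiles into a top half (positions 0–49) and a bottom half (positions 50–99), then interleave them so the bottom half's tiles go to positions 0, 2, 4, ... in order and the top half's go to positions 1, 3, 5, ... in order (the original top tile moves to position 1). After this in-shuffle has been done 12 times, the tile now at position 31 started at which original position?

Work backwards from position 31, undoing one in-shuffle at a time:
31 ← 15 ← 7 ← 3 ← 1 ← 0 ← 50 ← 75 ← 37 ← 18 ← 59 ← 29 ← 14
So the tile now at position 31 started at position 14.

14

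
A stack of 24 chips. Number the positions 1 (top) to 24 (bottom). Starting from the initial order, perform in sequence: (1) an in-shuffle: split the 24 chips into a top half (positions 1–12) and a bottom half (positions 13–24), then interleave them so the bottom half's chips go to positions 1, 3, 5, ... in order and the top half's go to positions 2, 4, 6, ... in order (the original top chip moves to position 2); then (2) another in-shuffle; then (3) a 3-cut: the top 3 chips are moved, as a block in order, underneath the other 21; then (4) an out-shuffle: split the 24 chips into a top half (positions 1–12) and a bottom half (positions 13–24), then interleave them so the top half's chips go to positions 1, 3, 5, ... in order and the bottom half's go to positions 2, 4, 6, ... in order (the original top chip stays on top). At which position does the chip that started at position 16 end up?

Track the chip from position 16 forward through each operation:
  after op 1 (in-shuffle): 16 → 7
  after op 2 (in-shuffle): 7 → 14
  after op 3 (cut 3): 14 → 11
  after op 4 (out-shuffle): 11 → 21

21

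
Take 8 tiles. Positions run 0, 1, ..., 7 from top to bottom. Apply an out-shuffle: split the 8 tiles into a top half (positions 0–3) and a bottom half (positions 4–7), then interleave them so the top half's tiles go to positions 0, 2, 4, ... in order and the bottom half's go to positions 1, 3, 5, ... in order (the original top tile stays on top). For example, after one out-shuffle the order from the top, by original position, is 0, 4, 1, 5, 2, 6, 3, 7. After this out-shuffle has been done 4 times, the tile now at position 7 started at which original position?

Work backwards from position 7, undoing one out-shuffle at a time:
7 ← 7 ← 7 ← 7 ← 7
So the tile now at position 7 started at position 7.

7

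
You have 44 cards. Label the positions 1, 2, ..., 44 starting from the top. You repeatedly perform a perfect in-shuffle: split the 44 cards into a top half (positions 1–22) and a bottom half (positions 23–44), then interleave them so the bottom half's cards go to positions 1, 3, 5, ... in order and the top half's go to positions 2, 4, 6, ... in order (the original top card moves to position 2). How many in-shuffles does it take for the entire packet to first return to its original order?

The in-shuffle permutes the 44 positions with cycle lengths [2, 4, 4, 4, 6, 12, 12].
Every card is home exactly when every cycle has completed a whole number of laps, i.e. after lcm(2, 4, 6, 12) = 12 in-shuffles.

12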